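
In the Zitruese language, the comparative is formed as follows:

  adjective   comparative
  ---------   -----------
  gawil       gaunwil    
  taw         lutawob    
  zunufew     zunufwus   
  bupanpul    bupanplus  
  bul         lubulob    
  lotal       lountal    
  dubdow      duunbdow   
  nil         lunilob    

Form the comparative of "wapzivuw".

wapzivwus

bul and lotal both end in -l yet inflect differently (lubulob, lountal), so the final letter is not what conditions the rule; the number of vowels is.
"wapzivuw" has 3 vowels. The stems with 3 vowels (bupanpul → bupanplus, zunufew → zunufwus) delete the last vowel and add -us.
So wapzivuw → wapzivwus.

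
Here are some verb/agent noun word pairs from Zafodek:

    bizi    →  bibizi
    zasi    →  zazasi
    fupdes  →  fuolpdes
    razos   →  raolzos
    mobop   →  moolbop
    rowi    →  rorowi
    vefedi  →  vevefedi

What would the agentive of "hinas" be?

rowi and razos both begin with r- yet inflect differently (rorowi, raolzos), so the first letter is not what conditions the rule; the final letter is.
"hinas" ends in -s. The stems ending in -s (razos → raolzos, fupdes → fuolpdes) insert -ol- after the first vowel.
The other pattern: stems ending in -i repeat the first consonant+vowel as a prefix.
So hinas → hiolnas.

hiolnas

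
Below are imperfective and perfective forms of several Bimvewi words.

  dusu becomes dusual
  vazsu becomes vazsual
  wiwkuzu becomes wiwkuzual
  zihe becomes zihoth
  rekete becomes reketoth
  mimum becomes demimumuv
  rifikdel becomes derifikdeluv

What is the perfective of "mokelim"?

dusu and mimum both have last vowel 'u' yet inflect differently (dusual, demimumuv), so the last vowel is not what conditions the rule; the final letter is.
"mokelim" ends in -m. The one such stem in the data (mimum → demimumuv) adds de- … -uv around the stem, so the same rule applies.
The other patterns: stems ending in -u add -al; stems ending in -e drop the final letter and add -oth.
So mokelim → demokelimuv.

demokelimuv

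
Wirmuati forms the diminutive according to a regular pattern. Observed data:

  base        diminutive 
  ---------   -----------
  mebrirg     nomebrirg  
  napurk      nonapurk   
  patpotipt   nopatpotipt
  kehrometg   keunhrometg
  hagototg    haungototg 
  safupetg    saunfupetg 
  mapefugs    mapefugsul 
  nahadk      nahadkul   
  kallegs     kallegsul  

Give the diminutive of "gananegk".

gananegkul

mebrirg and kehrometg both end in -g yet inflect differently (nomebrirg, keunhrometg), so the final letter is not what conditions the rule; the second-to-last letter is.
"gananegk" has second-to-last letter 'g'. The stems whose second-to-last letter is 'g' (mapefugs → mapefugsul, kallegs → kallegsul) add -ul.
The other patterns: stems whose second-to-last letter is 'p' or 'r' add the prefix no-; stems whose second-to-last letter is 't' insert -un- after the first vowel.
So gananegk → gananegkul.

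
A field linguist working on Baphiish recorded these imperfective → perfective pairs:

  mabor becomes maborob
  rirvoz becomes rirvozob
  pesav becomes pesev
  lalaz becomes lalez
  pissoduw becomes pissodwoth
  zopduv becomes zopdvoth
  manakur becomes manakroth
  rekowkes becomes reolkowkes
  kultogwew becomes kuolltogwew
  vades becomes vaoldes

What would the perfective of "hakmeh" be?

haolkmeh

rirvoz and lalaz both end in -z yet inflect differently (rirvozob, lalez), so the final letter is not what conditions the rule; the last vowel is.
"hakmeh" has last vowel 'e'. The stems whose last vowel is 'e' (rekowkes → reolkowkes, kultogwew → kuolltogwew, vades → vaoldes) insert -ol- after the first vowel.
The other patterns: stems whose last vowel is 'o' add -ob; stems whose last vowel is 'a' change the last vowel to 'e'; stems whose last vowel is 'u' delete the last vowel and add -oth.
So hakmeh → haolkmeh.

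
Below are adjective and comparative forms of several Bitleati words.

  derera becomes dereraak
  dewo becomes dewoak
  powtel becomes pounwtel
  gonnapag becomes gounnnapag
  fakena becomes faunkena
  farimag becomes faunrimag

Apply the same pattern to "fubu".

fuunbu

"fubu" begins with f-. The stems beginning with f- (fakena → faunkena, farimag → faunrimag) insert -un- after the first vowel.
So fubu → fuunbu.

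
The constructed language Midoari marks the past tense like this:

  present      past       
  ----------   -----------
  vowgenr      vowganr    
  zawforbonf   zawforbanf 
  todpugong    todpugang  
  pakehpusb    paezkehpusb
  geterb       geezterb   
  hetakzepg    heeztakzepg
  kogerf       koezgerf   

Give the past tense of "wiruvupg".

wiezruvupg

todpugong and hetakzepg both end in -g yet inflect differently (todpugang, heeztakzepg), so the final letter is not what conditions the rule; the second-to-last letter is.
"wiruvupg" has second-to-last letter 'p'. The one such stem in the data (hetakzepg → heeztakzepg) inserts -ez- after the first vowel (as do pakehpusb, geterb), so the same rule applies.
So wiruvupg → wiezruvupg.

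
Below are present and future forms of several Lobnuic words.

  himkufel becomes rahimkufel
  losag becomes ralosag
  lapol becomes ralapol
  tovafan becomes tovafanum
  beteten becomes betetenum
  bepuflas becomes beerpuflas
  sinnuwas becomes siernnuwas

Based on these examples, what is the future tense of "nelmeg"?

bepuflas and tovafan both have last vowel 'a' yet inflect differently (beerpuflas, tovafanum), so the last vowel is not what conditions the rule; the final letter is.
"nelmeg" ends in -g. The one such stem in the data (losag → ralosag) adds the prefix ra-, so the same rule applies.
So nelmeg → ranelmeg.

ranelmeg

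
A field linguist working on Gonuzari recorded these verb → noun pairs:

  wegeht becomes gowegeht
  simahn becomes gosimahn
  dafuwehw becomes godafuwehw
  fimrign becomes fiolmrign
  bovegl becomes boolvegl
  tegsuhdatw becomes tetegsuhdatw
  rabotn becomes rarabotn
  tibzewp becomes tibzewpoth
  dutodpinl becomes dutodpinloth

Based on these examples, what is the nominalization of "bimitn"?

simahn and fimrign both end in -n yet inflect differently (gosimahn, fiolmrign), so the final letter is not what conditions the rule; the second-to-last letter is.
"bimitn" has second-to-last letter 't'. The stems whose second-to-last letter is 't' (tegsuhdatw → tetegsuhdatw, rabotn → rarabotn) repeat the first consonant+vowel as a prefix.
The other patterns: stems whose second-to-last letter is 'h' add the prefix go-; stems whose second-to-last letter is 'g' insert -ol- after the first vowel; stems whose second-to-last letter is 'n' or 'w' add -oth.
So bimitn → bibimitn.

bibimitn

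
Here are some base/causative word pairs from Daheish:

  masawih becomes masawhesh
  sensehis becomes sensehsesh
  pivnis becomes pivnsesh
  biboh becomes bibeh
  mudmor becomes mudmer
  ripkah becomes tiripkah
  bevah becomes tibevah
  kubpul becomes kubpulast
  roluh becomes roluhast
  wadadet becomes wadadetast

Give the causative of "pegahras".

"pegahras" has last vowel 'a'. The stems whose last vowel is 'a' (ripkah → tiripkah, bevah → tibevah) add the prefix ti-.
The other patterns: stems whose last vowel is 'i' delete the last vowel and add -esh; stems whose last vowel is 'o' change the last vowel to 'e'; stems whose last vowel is 'e' or 'u' add -ast.
So pegahras → tipegahras.

tipegahras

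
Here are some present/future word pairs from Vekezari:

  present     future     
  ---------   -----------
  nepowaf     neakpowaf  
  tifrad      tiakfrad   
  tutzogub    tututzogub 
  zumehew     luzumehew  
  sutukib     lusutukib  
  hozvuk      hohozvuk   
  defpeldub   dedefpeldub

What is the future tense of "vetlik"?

"vetlik" has last vowel 'i'. The one such stem in the data (sutukib → lusutukib) adds the prefix lu-, so the same rule applies.
The other patterns: stems whose last vowel is 'u' repeat the first consonant+vowel as a prefix; stems whose last vowel is 'a' insert -ak- after the first vowel.
So vetlik → luvetlik.

luvetlik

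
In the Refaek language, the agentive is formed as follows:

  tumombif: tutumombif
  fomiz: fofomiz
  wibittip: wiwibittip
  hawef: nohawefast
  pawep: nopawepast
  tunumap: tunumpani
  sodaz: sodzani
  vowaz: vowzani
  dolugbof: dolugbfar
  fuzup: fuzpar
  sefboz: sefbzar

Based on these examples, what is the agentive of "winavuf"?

winavfar

tumombif and hawef both end in -f yet inflect differently (tutumombif, nohawefast), so the final letter is not what conditions the rule; the last vowel is.
"winavuf" has last vowel 'u'. The one such stem in the data (fuzup → fuzpar) deletes the last vowel and adds -ar (as do dolugbof, sefboz), so the same rule applies.
So winavuf → winavfar.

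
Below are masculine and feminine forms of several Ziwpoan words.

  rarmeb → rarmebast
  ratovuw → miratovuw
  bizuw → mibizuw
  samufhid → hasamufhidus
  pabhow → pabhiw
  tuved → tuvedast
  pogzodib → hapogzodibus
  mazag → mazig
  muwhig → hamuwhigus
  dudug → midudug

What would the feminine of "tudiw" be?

hatudiwus

"tudiw" has last vowel 'i'. The stems whose last vowel is 'i' (samufhid → hasamufhidus, muwhig → hamuwhigus, pogzodib → hapogzodibus) add ha- … -us around the stem.
So tudiw → hatudiwus.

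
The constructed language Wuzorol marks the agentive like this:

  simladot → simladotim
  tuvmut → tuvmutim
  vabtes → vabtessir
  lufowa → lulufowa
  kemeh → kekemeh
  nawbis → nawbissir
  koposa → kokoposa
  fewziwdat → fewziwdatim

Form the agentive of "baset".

fewziwdat and koposa both have last vowel 'a' yet inflect differently (fewziwdatim, kokoposa), so the last vowel is not what conditions the rule; the final letter is.
"baset" ends in -t. The stems ending in -t (tuvmut → tuvmutim, fewziwdat → fewziwdatim, simladot → simladotim) add -im.
So baset → basetim.

basetim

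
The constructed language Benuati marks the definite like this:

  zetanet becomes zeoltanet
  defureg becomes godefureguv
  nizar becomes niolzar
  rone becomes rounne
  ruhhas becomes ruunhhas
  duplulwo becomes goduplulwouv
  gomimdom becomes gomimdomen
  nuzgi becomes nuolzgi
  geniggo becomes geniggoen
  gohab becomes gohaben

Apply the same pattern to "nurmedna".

geniggo and duplulwo both end in -o yet inflect differently (geniggoen, goduplulwouv), so the final letter is not what conditions the rule; the first letter is.
"nurmedna" begins with n-. The stems beginning with n- (nuzgi → nuolzgi, nizar → niolzar) insert -ol- after the first vowel.
The other patterns: stems beginning with g- add -en; stems beginning with r- insert -un- after the first vowel; stems beginning with d- add go- … -uv around the stem.
So nurmedna → nuolrmedna.

nuolrmedna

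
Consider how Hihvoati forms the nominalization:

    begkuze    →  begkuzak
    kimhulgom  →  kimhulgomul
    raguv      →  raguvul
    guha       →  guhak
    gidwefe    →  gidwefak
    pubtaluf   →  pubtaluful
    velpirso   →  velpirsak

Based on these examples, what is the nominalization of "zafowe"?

kimhulgom and velpirso both have last vowel 'o' yet inflect differently (kimhulgomul, velpirsak), so the last vowel is not what conditions the rule; whether the stem ends in a vowel or a consonant is.
"zafowe" ends in a vowel. The stems ending in a vowel (velpirso → velpirsak, begkuze → begkuzak, guha → guhak) drop the final letter and add -ak.
So zafowe → zafowak.

zafowak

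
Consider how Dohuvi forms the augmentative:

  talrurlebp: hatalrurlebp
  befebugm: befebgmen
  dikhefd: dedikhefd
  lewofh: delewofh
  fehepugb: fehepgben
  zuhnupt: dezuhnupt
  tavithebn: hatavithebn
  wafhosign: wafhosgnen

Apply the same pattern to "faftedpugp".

tavithebn and wafhosign both end in -n yet inflect differently (hatavithebn, wafhosgnen), so the final letter is not what conditions the rule; the second-to-last letter is.
"faftedpugp" has second-to-last letter 'g'. The stems whose second-to-last letter is 'g' (befebugm → befebgmen, wafhosign → wafhosgnen, fehepugb → fehepgben) delete the last vowel and add -en.
So faftedpugp → faftedpgpen.

faftedpgpen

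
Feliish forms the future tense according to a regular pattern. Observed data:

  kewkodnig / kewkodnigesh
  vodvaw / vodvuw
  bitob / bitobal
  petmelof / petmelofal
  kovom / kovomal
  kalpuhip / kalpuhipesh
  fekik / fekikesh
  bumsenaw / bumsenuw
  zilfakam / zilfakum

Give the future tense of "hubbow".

hubbowal

"hubbow" has last vowel 'o'. The stems whose last vowel is 'o' (petmelof → petmelofal, bitob → bitobal, kovom → kovomal) add -al.
So hubbow → hubbowal.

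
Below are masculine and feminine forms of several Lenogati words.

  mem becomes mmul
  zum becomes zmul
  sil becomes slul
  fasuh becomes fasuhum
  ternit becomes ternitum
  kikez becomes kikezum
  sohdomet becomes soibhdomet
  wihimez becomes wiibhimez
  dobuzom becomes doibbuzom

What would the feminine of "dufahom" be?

ternit and sohdomet both end in -t yet inflect differently (ternitum, soibhdomet), so the final letter is not what conditions the rule; the number of vowels is.
"dufahom" has 3 vowels. The stems with 3 vowels (sohdomet → soibhdomet, wihimez → wiibhimez, dobuzom → doibbuzom) insert -ib- after the first vowel.
The other patterns: stems with 1 vowel delete the last vowel and add -ul; stems with 2 vowels add -um.
So dufahom → duibfahom.

duibfahom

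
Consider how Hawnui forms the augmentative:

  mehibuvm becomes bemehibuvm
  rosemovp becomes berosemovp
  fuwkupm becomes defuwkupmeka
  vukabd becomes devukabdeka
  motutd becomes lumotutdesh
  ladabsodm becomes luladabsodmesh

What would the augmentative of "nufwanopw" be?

denufwanopweka

mehibuvm and ladabsodm both end in -m yet inflect differently (bemehibuvm, luladabsodmesh), so the final letter is not what conditions the rule; the second-to-last letter is.
"nufwanopw" has second-to-last letter 'p'. The one such stem in the data (fuwkupm → defuwkupmeka) adds de- … -eka around the stem, so the same rule applies.
So nufwanopw → denufwanopweka.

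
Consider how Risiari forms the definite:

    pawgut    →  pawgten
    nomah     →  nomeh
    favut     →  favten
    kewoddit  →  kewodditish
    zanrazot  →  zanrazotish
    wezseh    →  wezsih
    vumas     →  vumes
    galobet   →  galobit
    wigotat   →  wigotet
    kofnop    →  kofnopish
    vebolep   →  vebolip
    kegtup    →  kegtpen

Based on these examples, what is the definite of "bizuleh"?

bizulih

galobet and wigotat both end in -t yet inflect differently (galobit, wigotet), so the final letter is not what conditions the rule; the last vowel is.
"bizuleh" has last vowel 'e'. The stems whose last vowel is 'e' (galobet → galobit, vebolep → vebolip, wezseh → wezsih) change the last vowel to 'i'.
The other patterns: stems whose last vowel is 'a' change the last vowel to 'e'; stems whose last vowel is 'u' delete the last vowel and add -en; stems whose last vowel is 'i' or 'o' add -ish.
So bizuleh → bizulih.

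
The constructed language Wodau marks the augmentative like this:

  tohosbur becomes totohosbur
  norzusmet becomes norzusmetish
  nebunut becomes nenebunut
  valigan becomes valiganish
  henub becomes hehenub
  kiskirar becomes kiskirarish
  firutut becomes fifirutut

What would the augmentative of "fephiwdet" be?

"fephiwdet" has last vowel 'e'. The one such stem in the data (norzusmet → norzusmetish) adds -ish, so the same rule applies.
So fephiwdet → fephiwdetish.

fephiwdetish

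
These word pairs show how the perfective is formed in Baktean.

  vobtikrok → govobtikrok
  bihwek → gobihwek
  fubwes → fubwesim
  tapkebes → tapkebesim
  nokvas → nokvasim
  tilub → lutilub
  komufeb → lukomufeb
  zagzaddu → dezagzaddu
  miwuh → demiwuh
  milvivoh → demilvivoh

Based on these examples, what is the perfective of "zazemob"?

bihwek and fubwes both have last vowel 'e' yet inflect differently (gobihwek, fubwesim), so the last vowel is not what conditions the rule; the final letter is.
"zazemob" ends in -b. The stems ending in -b (tilub → lutilub, komufeb → lukomufeb) add the prefix lu-.
The other patterns: stems ending in -k add the prefix go-; stems ending in -s add -im; stems ending in -h or -u add the prefix de-.
So zazemob → luzazemob.

luzazemob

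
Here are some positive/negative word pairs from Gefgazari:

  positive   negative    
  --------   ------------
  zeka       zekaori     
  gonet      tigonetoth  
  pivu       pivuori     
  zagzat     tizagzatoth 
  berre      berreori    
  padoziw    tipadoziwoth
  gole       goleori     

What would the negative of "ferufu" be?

ferufuori

gole and gonet both have last vowel 'e' yet inflect differently (goleori, tigonetoth), so the last vowel is not what conditions the rule; whether the stem ends in a vowel or a consonant is.
"ferufu" ends in a vowel. The stems ending in a vowel (pivu → pivuori, gole → goleori, zeka → zekaori) add -ori.
So ferufu → ferufuori.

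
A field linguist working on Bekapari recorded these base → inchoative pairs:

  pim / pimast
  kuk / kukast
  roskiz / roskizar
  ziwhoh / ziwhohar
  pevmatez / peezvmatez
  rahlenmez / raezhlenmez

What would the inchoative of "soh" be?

sohast

roskiz and pevmatez both end in -z yet inflect differently (roskizar, peezvmatez), so the final letter is not what conditions the rule; the number of vowels is.
"soh" has 1 vowel. The stems with 1 vowel (pim → pimast, kuk → kukast) add -ast.
So soh → sohast.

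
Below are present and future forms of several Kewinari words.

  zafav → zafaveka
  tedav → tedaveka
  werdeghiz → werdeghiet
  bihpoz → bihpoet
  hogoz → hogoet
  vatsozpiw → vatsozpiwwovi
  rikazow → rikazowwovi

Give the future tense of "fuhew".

werdeghiz and vatsozpiw both have last vowel 'i' yet inflect differently (werdeghiet, vatsozpiwwovi), so the last vowel is not what conditions the rule; the final letter is.
"fuhew" ends in -w. The stems ending in -w (vatsozpiw → vatsozpiwwovi, rikazow → rikazowwovi) double the final consonant and add -ovi.
So fuhew → fuhewwovi.

fuhewwovi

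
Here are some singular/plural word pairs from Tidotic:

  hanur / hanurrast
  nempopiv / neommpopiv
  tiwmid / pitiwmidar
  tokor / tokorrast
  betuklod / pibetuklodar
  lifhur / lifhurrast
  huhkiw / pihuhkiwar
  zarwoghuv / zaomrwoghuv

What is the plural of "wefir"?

zarwoghuv and hanur both have last vowel 'u' yet inflect differently (zaomrwoghuv, hanurrast), so the last vowel is not what conditions the rule; the final letter is.
"wefir" ends in -r. The stems ending in -r (hanur → hanurrast, tokor → tokorrast, lifhur → lifhurrast) double the final consonant and add -ast.
So wefir → wefirrast.

wefirrast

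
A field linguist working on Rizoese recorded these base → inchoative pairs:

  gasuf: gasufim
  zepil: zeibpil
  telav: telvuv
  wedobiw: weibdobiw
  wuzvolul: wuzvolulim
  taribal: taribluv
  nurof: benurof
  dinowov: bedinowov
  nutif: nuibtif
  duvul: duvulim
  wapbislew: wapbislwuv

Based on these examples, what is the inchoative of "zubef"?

zubfuv

zepil and taribal both end in -l yet inflect differently (zeibpil, taribluv), so the final letter is not what conditions the rule; the last vowel is.
"zubef" has last vowel 'e'. The one such stem in the data (wapbislew → wapbislwuv) deletes the last vowel and adds -uv (as do taribal, telav), so the same rule applies.
So zubef → zubfuv.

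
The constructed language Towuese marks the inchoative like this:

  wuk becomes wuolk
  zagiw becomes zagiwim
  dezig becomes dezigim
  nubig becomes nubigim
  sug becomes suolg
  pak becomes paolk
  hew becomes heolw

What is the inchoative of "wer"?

zagiw and hew both end in -w yet inflect differently (zagiwim, heolw), so the final letter is not what conditions the rule; the number of vowels is.
"wer" has 1 vowel. The stems with 1 vowel (hew → heolw, wuk → wuolk, pak → paolk) insert -ol- after the first vowel.
The other pattern: stems with 2 vowels add -im.
So wer → weolr.

weolr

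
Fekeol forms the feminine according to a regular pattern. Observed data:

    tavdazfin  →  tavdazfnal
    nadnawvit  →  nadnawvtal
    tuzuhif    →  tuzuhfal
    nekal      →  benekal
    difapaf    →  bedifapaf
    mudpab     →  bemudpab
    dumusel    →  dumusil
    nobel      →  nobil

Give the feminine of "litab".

belitab

tuzuhif and difapaf both end in -f yet inflect differently (tuzuhfal, bedifapaf), so the final letter is not what conditions the rule; the last vowel is.
"litab" has last vowel 'a'. The stems whose last vowel is 'a' (nekal → benekal, difapaf → bedifapaf, mudpab → bemudpab) add the prefix be-.
The other patterns: stems whose last vowel is 'i' delete the last vowel and add -al; stems whose last vowel is 'e' change the last vowel to 'i'.
So litab → belitab.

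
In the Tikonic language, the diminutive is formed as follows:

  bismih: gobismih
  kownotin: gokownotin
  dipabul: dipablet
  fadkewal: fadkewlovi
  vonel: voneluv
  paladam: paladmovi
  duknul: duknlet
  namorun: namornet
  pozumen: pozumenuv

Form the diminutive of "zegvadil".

gozegvadil

namorun and kownotin both end in -n yet inflect differently (namornet, gokownotin), so the final letter is not what conditions the rule; the last vowel is.
"zegvadil" has last vowel 'i'. The stems whose last vowel is 'i' (kownotin → gokownotin, bismih → gobismih) add the prefix go-.
So zegvadil → gozegvadil.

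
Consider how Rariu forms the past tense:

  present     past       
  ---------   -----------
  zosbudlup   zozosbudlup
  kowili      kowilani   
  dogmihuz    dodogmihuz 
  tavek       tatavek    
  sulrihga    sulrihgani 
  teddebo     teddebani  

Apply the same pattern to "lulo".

lulani

"lulo" ends in a vowel. The stems ending in a vowel (sulrihga → sulrihgani, kowili → kowilani, teddebo → teddebani) drop the final letter and add -ani.
The other pattern: stems ending in a consonant repeat the first consonant+vowel as a prefix.
So lulo → lulani.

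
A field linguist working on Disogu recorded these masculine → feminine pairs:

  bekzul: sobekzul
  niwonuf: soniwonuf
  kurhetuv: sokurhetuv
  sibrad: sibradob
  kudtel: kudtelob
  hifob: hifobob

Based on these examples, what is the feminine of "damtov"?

damtovob

bekzul and kudtel both end in -l yet inflect differently (sobekzul, kudtelob), so the final letter is not what conditions the rule; the last vowel is.
"damtov" has last vowel 'o'. The one such stem in the data (hifob → hifobob) adds -ob, so the same rule applies.
The other pattern: stems whose last vowel is 'u' add the prefix so-.
So damtov → damtovob.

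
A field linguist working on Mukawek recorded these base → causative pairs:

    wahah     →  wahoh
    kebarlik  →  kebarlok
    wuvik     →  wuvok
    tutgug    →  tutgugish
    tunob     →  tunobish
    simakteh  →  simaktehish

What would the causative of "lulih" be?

luloh

"lulih" has last vowel 'i'. The stems whose last vowel is 'i' (kebarlik → kebarlok, wuvik → wuvok) change the last vowel to 'o'.
So lulih → luloh.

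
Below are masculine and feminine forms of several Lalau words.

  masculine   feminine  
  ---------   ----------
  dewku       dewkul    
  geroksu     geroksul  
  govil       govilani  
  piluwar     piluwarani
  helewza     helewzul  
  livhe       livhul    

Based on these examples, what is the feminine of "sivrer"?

sivrerani

"sivrer" ends in a consonant. The stems ending in a consonant (piluwar → piluwarani, govil → govilani) add -ani.
The other pattern: stems ending in a vowel drop the final letter and add -ul.
So sivrer → sivrerani.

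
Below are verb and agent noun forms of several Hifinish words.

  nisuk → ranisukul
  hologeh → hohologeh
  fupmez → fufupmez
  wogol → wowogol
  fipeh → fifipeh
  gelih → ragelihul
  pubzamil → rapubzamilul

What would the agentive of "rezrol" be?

fipeh and gelih both end in -h yet inflect differently (fifipeh, ragelihul), so the final letter is not what conditions the rule; the last vowel is.
"rezrol" has last vowel 'o'. The one such stem in the data (wogol → wowogol) repeats the first consonant+vowel as a prefix (as do fupmez, fipeh), so the same rule applies.
The other pattern: stems whose last vowel is 'i' or 'u' add ra- … -ul around the stem.
So rezrol → rerezrol.

rerezrol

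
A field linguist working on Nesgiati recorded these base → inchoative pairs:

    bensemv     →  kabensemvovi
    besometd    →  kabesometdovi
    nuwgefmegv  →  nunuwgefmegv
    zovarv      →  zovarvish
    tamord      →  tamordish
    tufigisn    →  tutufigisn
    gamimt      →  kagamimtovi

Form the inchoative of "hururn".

hururnish

nuwgefmegv and bensemv both end in -v yet inflect differently (nunuwgefmegv, kabensemvovi), so the final letter is not what conditions the rule; the second-to-last letter is.
"hururn" has second-to-last letter 'r'. The stems whose second-to-last letter is 'r' (zovarv → zovarvish, tamord → tamordish) add -ish.
The other patterns: stems whose second-to-last letter is 'g' or 's' repeat the first consonant+vowel as a prefix; stems whose second-to-last letter is 'm' or 't' add ka- … -ovi around the stem.
So hururn → hururnish.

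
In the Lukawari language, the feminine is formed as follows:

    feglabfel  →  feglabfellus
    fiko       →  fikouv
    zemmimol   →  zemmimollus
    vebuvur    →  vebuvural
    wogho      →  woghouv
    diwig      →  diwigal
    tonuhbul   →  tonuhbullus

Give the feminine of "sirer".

sireral

wogho and zemmimol both have last vowel 'o' yet inflect differently (woghouv, zemmimollus), so the last vowel is not what conditions the rule; the final letter is.
"sirer" ends in -r. The one such stem in the data (vebuvur → vebuvural) adds -al, so the same rule applies.
The other patterns: stems ending in -o add -uv; stems ending in -l double the final consonant and add -us.
So sirer → sireral.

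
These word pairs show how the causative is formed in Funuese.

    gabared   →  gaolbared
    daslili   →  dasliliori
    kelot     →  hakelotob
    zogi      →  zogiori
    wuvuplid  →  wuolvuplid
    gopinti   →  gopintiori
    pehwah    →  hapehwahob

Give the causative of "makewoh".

wuvuplid and daslili both have last vowel 'i' yet inflect differently (wuolvuplid, dasliliori), so the last vowel is not what conditions the rule; the final letter is.
"makewoh" ends in -h. The one such stem in the data (pehwah → hapehwahob) adds ha- … -ob around the stem, so the same rule applies.
The other patterns: stems ending in -d insert -ol- after the first vowel; stems ending in -i add -ori.
So makewoh → hamakewohob.

hamakewohob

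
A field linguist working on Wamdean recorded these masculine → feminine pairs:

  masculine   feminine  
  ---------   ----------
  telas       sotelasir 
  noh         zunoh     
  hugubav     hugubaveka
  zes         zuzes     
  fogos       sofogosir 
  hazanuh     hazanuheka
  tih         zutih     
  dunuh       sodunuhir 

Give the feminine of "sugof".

sosugofir

zes and fogos both end in -s yet inflect differently (zuzes, sofogosir), so the final letter is not what conditions the rule; the number of vowels is.
"sugof" has 2 vowels. The stems with 2 vowels (fogos → sofogosir, dunuh → sodunuhir, telas → sotelasir) add so- … -ir around the stem.
The other patterns: stems with 1 vowel add the prefix zu-; stems with 3 vowels add -eka.
So sugof → sosugofir.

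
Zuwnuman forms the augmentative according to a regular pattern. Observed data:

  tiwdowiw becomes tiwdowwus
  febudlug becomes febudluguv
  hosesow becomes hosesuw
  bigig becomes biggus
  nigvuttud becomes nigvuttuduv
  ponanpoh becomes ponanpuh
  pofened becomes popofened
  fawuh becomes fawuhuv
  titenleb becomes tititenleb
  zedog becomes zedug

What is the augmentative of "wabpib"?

febudlug and bigig both end in -g yet inflect differently (febudluguv, biggus), so the final letter is not what conditions the rule; the last vowel is.
"wabpib" has last vowel 'i'. The stems whose last vowel is 'i' (bigig → biggus, tiwdowiw → tiwdowwus) delete the last vowel and add -us.
The other patterns: stems whose last vowel is 'u' add -uv; stems whose last vowel is 'o' change the last vowel to 'u'; stems whose last vowel is 'e' repeat the first consonant+vowel as a prefix.
So wabpib → wabpbus.

wabpbus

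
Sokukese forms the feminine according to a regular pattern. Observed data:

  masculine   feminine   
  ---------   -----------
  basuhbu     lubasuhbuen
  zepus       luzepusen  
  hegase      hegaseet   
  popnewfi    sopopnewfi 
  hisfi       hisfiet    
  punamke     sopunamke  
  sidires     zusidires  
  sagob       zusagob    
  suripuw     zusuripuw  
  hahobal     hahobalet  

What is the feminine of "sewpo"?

zusewpo

popnewfi and hisfi both end in -i yet inflect differently (sopopnewfi, hisfiet), so the final letter is not what conditions the rule; the first letter is.
"sewpo" begins with s-. The stems beginning with s- (sagob → zusagob, sidires → zusidires, suripuw → zusuripuw) add the prefix zu-.
The other patterns: stems beginning with p- add the prefix so-; stems beginning with h- add -et; stems beginning with b- or z- add lu- … -en around the stem.
So sewpo → zusewpo.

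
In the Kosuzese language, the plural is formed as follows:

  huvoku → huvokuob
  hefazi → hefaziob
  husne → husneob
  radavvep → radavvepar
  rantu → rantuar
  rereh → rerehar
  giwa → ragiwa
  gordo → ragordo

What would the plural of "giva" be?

"giva" begins with g-. The stems beginning with g- (giwa → ragiwa, gordo → ragordo) add the prefix ra-.
The other patterns: stems beginning with h- add -ob; stems beginning with r- add -ar.
So giva → ragiva.

ragiva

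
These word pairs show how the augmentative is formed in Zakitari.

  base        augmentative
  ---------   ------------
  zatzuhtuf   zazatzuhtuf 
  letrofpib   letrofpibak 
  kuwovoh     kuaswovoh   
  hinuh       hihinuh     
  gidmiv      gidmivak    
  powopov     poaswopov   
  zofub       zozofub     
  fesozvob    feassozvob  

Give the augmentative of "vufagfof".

zofub and fesozvob both end in -b yet inflect differently (zozofub, feassozvob), so the final letter is not what conditions the rule; the last vowel is.
"vufagfof" has last vowel 'o'. The stems whose last vowel is 'o' (powopov → poaswopov, fesozvob → feassozvob, kuwovoh → kuaswovoh) insert -as- after the first vowel.
So vufagfof → vuasfagfof.

vuasfagfof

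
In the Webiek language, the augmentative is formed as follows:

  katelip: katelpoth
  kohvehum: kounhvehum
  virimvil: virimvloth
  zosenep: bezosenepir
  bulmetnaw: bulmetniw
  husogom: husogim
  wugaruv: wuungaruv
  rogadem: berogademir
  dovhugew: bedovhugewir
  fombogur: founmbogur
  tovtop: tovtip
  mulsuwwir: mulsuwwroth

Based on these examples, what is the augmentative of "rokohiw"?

kohvehum and husogom both end in -m yet inflect differently (kounhvehum, husogim), so the final letter is not what conditions the rule; the last vowel is.
"rokohiw" has last vowel 'i'. The stems whose last vowel is 'i' (mulsuwwir → mulsuwwroth, katelip → katelpoth, virimvil → virimvloth) delete the last vowel and add -oth.
The other patterns: stems whose last vowel is 'u' insert -un- after the first vowel; stems whose last vowel is 'a' or 'o' change the last vowel to 'i'; stems whose last vowel is 'e' add be- … -ir around the stem.
So rokohiw → rokohwoth.

rokohwoth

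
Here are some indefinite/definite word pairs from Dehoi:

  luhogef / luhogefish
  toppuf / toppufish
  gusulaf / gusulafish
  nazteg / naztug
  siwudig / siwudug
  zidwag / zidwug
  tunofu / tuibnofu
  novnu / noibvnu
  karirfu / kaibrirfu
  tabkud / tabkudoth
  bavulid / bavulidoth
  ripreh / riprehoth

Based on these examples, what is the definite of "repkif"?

luhogef and nazteg both have last vowel 'e' yet inflect differently (luhogefish, naztug), so the last vowel is not what conditions the rule; the final letter is.
"repkif" ends in -f. The stems ending in -f (luhogef → luhogefish, toppuf → toppufish, gusulaf → gusulafish) add -ish.
The other patterns: stems ending in -g change the last vowel to 'u'; stems ending in -u insert -ib- after the first vowel; stems ending in -d or -h add -oth.
So repkif → repkifish.

repkifish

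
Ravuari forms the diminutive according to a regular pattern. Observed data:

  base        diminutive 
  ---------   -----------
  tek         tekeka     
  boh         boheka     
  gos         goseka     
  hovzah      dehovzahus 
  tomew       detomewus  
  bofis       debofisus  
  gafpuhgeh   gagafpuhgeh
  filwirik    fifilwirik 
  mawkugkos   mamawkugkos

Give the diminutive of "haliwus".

"haliwus" has 3 vowels. The stems with 3 vowels (gafpuhgeh → gagafpuhgeh, filwirik → fifilwirik, mawkugkos → mamawkugkos) repeat the first consonant+vowel as a prefix.
So haliwus → hahaliwus.

hahaliwus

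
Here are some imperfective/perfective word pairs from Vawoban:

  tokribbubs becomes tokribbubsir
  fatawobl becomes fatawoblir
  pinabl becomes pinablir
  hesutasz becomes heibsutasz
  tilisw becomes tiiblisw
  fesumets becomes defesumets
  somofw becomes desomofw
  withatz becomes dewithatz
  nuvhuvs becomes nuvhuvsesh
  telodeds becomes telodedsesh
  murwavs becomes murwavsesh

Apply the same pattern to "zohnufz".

tokribbubs and fesumets both end in -s yet inflect differently (tokribbubsir, defesumets), so the final letter is not what conditions the rule; the second-to-last letter is.
"zohnufz" has second-to-last letter 'f'. The one such stem in the data (somofw → desomofw) adds the prefix de-, so the same rule applies.
The other patterns: stems whose second-to-last letter is 'b' add -ir; stems whose second-to-last letter is 's' insert -ib- after the first vowel; stems whose second-to-last letter is 'd' or 'v' add -esh.
So zohnufz → dezohnufz.

dezohnufz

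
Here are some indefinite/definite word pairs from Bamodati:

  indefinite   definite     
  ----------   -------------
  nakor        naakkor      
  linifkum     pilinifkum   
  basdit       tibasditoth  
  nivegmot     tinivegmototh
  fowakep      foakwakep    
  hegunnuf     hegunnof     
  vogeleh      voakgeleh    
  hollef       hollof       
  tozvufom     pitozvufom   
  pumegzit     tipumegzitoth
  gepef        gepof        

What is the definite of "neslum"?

"neslum" ends in -m. The stems ending in -m (tozvufom → pitozvufom, linifkum → pilinifkum) add the prefix pi-.
So neslum → pineslum.

pineslum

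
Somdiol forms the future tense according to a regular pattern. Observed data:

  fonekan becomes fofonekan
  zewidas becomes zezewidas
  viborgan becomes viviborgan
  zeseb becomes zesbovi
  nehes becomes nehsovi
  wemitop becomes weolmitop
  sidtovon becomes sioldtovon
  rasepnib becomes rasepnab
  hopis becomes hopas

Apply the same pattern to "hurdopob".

"hurdopob" has last vowel 'o'. The stems whose last vowel is 'o' (wemitop → weolmitop, sidtovon → sioldtovon) insert -ol- after the first vowel.
The other patterns: stems whose last vowel is 'a' repeat the first consonant+vowel as a prefix; stems whose last vowel is 'e' delete the last vowel and add -ovi; stems whose last vowel is 'i' change the last vowel to 'a'.
So hurdopob → huolrdopob.

huolrdopob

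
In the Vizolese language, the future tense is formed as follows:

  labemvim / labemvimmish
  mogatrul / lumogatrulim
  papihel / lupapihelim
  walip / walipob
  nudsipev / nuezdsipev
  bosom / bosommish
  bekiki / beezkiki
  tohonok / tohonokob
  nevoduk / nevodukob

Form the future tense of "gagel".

lugagelim

nevoduk and mogatrul both have last vowel 'u' yet inflect differently (nevodukob, lumogatrulim), so the last vowel is not what conditions the rule; the final letter is.
"gagel" ends in -l. The stems ending in -l (mogatrul → lumogatrulim, papihel → lupapihelim) add lu- … -im around the stem.
So gagel → lugagelim.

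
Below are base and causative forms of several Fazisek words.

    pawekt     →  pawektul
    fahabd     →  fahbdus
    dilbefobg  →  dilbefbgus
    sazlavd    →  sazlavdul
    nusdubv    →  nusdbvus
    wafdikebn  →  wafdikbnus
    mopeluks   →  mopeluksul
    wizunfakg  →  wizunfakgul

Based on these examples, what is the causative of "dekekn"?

fahabd and sazlavd both end in -d yet inflect differently (fahbdus, sazlavdul), so the final letter is not what conditions the rule; the second-to-last letter is.
"dekekn" has second-to-last letter 'k'. The stems whose second-to-last letter is 'k' (pawekt → pawektul, wizunfakg → wizunfakgul, mopeluks → mopeluksul) add -ul.
So dekekn → dekeknul.

dekeknul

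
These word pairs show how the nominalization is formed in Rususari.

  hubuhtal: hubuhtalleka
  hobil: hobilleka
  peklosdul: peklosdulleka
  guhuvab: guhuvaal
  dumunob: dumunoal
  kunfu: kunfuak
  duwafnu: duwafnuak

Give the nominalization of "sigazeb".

sigazeal

hubuhtal and guhuvab both have last vowel 'a' yet inflect differently (hubuhtalleka, guhuvaal), so the last vowel is not what conditions the rule; the final letter is.
"sigazeb" ends in -b. The stems ending in -b (guhuvab → guhuvaal, dumunob → dumunoal) drop the final letter and add -al.
The other patterns: stems ending in -l double the final consonant and add -eka; stems ending in -u add -ak.
So sigazeb → sigazeal.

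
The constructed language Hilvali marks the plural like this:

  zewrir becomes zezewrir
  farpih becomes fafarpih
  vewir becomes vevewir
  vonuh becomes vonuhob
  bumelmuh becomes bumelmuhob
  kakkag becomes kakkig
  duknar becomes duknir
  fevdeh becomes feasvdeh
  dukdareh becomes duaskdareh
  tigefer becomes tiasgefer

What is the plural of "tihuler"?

farpih and vonuh both end in -h yet inflect differently (fafarpih, vonuhob), so the final letter is not what conditions the rule; the last vowel is.
"tihuler" has last vowel 'e'. The stems whose last vowel is 'e' (fevdeh → feasvdeh, dukdareh → duaskdareh, tigefer → tiasgefer) insert -as- after the first vowel.
So tihuler → tiashuler.

tiashuler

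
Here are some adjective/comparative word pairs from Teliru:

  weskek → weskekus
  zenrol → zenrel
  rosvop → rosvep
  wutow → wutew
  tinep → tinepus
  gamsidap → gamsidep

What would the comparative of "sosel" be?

soselus

tinep and gamsidap both end in -p yet inflect differently (tinepus, gamsidep), so the final letter is not what conditions the rule; the last vowel is.
"sosel" has last vowel 'e'. The stems whose last vowel is 'e' (weskek → weskekus, tinep → tinepus) add -us.
The other pattern: stems whose last vowel is 'a' or 'o' change the last vowel to 'e'.
So sosel → soselus.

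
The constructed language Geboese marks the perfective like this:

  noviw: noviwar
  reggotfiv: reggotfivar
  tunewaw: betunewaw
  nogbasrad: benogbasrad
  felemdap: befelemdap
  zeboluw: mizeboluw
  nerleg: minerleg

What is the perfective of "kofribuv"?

mikofribuv

"kofribuv" has last vowel 'u'. The one such stem in the data (zeboluw → mizeboluw) adds the prefix mi-, so the same rule applies.
So kofribuv → mikofribuv.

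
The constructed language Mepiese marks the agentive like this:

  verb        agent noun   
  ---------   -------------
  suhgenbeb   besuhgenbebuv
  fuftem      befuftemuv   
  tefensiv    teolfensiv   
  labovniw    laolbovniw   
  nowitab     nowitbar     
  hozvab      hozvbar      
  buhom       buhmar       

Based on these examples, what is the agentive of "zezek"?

bezezekuv

suhgenbeb and nowitab both end in -b yet inflect differently (besuhgenbebuv, nowitbar), so the final letter is not what conditions the rule; the last vowel is.
"zezek" has last vowel 'e'. The stems whose last vowel is 'e' (suhgenbeb → besuhgenbebuv, fuftem → befuftemuv) add be- … -uv around the stem.
The other patterns: stems whose last vowel is 'i' insert -ol- after the first vowel; stems whose last vowel is 'a' or 'o' delete the last vowel and add -ar.
So zezek → bezezekuv.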